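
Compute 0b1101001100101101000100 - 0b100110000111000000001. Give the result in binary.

Subtract column by column in base 2:
  0-1 → 1 (borrow)
  0-0-1 → 1 (borrow)
  1-0-1 → 0
  0-0 → 0
  0-0 → 0
  0-0 → 0
  1-0 → 1
  0-0 → 0
  1-0 → 1
  1-1 → 0
  0-1 → 1 (borrow)
  1-1-1 → 1 (borrow)
  0-0-1 → 1 (borrow)
  0-0-1 → 1 (borrow)
  1-0-1 → 0
  1-0 → 1
  0-1 → 1 (borrow)
  0-1-1 → 0 (borrow)
  1-0-1 → 0
  0-0 → 0
  1-1 → 0
  1-0 → 1

0b1000011011110101000011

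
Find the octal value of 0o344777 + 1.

0o345000

The trailing 3 digits are 7 (max in base 8), so adding 1 cascades: they roll to 0 and the next digit up increments.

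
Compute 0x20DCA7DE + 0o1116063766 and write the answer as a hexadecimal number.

0x2A150FD4

0o1116063766 = 0x93867F6 in hexadecimal.
Add column by column in base 16, right to left:
  E+6 = 4 carry 1
  D+F+1 = D carry 1
  7+7+1 = F
  A+6 = 0 carry 1
  C+8+1 = 5 carry 1
  D+3+1 = 1 carry 1
  0+9+1 = A
  2+0 = 2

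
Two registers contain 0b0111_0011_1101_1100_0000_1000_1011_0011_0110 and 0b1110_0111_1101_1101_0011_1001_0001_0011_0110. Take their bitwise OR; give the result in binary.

OR bit by bit (1 where either bit is 1):
  011100111101110000001000101100110110
| 111001111101110100111001000100110110
= 111101111101110100111001101100110110

0b111101111101110100111001101100110110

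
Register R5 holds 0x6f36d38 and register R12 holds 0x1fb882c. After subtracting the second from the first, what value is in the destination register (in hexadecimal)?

Subtract column by column in base 16:
  8-c → c (borrow)
  3-2-1 → 0
  d-8 → 5
  6-8 → e (borrow)
  3-b-1 → 7 (borrow)
  f-f-1 → f (borrow)
  6-1-1 → 4

0x4f7e50c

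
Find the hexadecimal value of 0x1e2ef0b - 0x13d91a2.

0xa55d69

Subtract column by column in base 16:
  b-2 → 9
  0-a → 6 (borrow)
  f-1-1 → d
  e-9 → 5
  2-d → 5 (borrow)
  e-3-1 → a
  1-1 → 0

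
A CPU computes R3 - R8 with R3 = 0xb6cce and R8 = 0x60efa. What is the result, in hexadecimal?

0x55dd4

Subtract column by column in base 16:
  e-a → 4
  c-f → d (borrow)
  c-e-1 → d (borrow)
  6-0-1 → 5
  b-6 → 5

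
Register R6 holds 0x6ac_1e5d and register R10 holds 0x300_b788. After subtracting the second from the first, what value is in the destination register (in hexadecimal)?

Subtract column by column in base 16:
  d-8 → 5
  5-8 → d (borrow)
  e-7-1 → 6
  1-b → 6 (borrow)
  c-0-1 → b
  a-0 → a
  6-3 → 3

0x3ab66d5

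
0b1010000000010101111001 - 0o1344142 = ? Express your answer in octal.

0b1010000000010101111001 = 0o12002571 in octal.
Subtract column by column in base 8:
  1-2 → 7 (borrow)
  7-4-1 → 2
  5-1 → 4
  2-4 → 6 (borrow)
  0-4-1 → 3 (borrow)
  0-3-1 → 4 (borrow)
  2-1-1 → 0
  1-0 → 1

0o10436427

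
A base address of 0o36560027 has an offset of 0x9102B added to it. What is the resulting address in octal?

0x9102B = 0o2210053 in octal.
Add column by column in base 8, right to left:
  7+3 = 2 carry 1
  2+5+1 = 0 carry 1
  0+0+1 = 1
  0+0 = 0
  6+1 = 7
  5+2 = 7
  6+2 = 0 carry 1
  3+0+1 = 4

0o40770102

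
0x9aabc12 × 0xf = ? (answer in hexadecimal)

0x9101050e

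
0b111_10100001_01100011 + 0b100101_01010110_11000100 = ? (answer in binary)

0b1011001111100000100111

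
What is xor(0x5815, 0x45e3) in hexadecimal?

XOR each hex digit independently (no carries):
  5^4=1, 8^5=d, 1^e=f, 5^3=6

0x1df6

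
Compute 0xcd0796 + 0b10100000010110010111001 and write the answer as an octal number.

0o107232117

0xcd0796 = 0o63203626 in octal.
0b10100000010110010111001 = 0o24026271 in octal.
Add column by column in base 8, right to left:
  6+1 = 7
  2+7 = 1 carry 1
  6+2+1 = 1 carry 1
  3+6+1 = 2 carry 1
  0+2+1 = 3
  2+0 = 2
  3+4 = 7
  6+2 = 0 carry 1
  final carry 1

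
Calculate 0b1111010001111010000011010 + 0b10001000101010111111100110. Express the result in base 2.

0b100000010111010010000000000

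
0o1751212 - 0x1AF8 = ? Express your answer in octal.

0o1733622

0x1AF8 = 0o15370 in octal.
Subtract column by column in base 8:
  2-0 → 2
  1-7 → 2 (borrow)
  2-3-1 → 6 (borrow)
  1-5-1 → 3 (borrow)
  5-1-1 → 3
  7-0 → 7
  1-0 → 1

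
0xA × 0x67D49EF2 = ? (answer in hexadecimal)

0x40E4E3574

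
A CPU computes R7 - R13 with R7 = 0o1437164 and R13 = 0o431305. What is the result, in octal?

0o1005657

Subtract column by column in base 8:
  4-5 → 7 (borrow)
  6-0-1 → 5
  1-3 → 6 (borrow)
  7-1-1 → 5
  3-3 → 0
  4-4 → 0
  1-0 → 1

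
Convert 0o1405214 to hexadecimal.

Each octal digit is 3 bits: 1=001 4=100 0=000 5=101 2=010 1=001 4=100.
Group the bits into nibbles: 0110 0000 1010 1000 1100 → 60A8C.

0x60A8C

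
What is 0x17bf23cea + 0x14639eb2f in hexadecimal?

Add column by column in base 16, right to left:
  a+f = 9 carry 1
  e+2+1 = 1 carry 1
  c+b+1 = 8 carry 1
  3+e+1 = 2 carry 1
  2+9+1 = c
  f+3 = 2 carry 1
  b+6+1 = 2 carry 1
  7+4+1 = c
  1+1 = 2

0x2c22c2819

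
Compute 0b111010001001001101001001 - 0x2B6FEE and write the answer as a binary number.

0x2B6FEE = 0b1010110110111111101110 in binary.
Subtract column by column in base 2:
  1-0 → 1
  0-1 → 1 (borrow)
  0-1-1 → 0 (borrow)
  1-1-1 → 1 (borrow)
  0-0-1 → 1 (borrow)
  0-1-1 → 0 (borrow)
  1-1-1 → 1 (borrow)
  0-1-1 → 0 (borrow)
  1-1-1 → 1 (borrow)
  1-1-1 → 1 (borrow)
  0-1-1 → 0 (borrow)
  0-1-1 → 0 (borrow)
  1-0-1 → 0
  0-1 → 1 (borrow)
  0-1-1 → 0 (borrow)
  1-0-1 → 0
  0-1 → 1 (borrow)
  0-1-1 → 0 (borrow)
  0-0-1 → 1 (borrow)
  1-1-1 → 1 (borrow)
  0-0-1 → 1 (borrow)
  1-1-1 → 1 (borrow)
  1-0-1 → 0
  1-0 → 1

0b101111010010001101011011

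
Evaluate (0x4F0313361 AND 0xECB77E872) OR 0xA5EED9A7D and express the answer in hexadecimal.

0xEDEFDBA7D

0x4F0313361 AND 0xECB77E872 = 0x4C0312060.
Then OR with 0xA5EED9A7D.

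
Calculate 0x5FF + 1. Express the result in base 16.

0x600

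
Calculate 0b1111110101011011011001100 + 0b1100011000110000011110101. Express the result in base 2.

0b11100001110001011111000001

Add column by column in base 2, right to left:
  0+1 = 1
  0+0 = 0
  1+1 = 0 carry 1
  1+0+1 = 0 carry 1
  0+1+1 = 0 carry 1
  0+1+1 = 0 carry 1
  1+1+1 = 1 carry 1
  1+1+1 = 1 carry 1
  0+0+1 = 1
  1+0 = 1
  1+0 = 1
  0+0 = 0
  1+0 = 1
  1+1 = 0 carry 1
  0+1+1 = 0 carry 1
  1+0+1 = 0 carry 1
  0+0+1 = 1
  1+0 = 1
  0+1 = 1
  1+1 = 0 carry 1
  1+0+1 = 0 carry 1
  1+0+1 = 0 carry 1
  1+0+1 = 0 carry 1
  1+1+1 = 1 carry 1
  1+1+1 = 1 carry 1
  final carry 1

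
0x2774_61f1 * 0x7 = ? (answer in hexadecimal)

Multiply each base-16 digit by 7, carrying:
  1×7 = 7 → write 7
  f×7 = 105 → write 9 carry 6
  1×7+6 = 13 → write d
  6×7 = 42 → write a carry 2
  4×7+2 = 30 → write e carry 1
  7×7+1 = 50 → write 2 carry 3
  7×7+3 = 52 → write 4 carry 3
  2×7+3 = 17 → write 1 carry 1
  remaining carry: 1

0x1142ead97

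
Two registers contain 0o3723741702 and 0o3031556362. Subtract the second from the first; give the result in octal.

Subtract column by column in base 8:
  2-2 → 0
  0-6 → 2 (borrow)
  7-3-1 → 3
  1-6 → 3 (borrow)
  4-5-1 → 6 (borrow)
  7-5-1 → 1
  3-1 → 2
  2-3 → 7 (borrow)
  7-0-1 → 6
  3-3 → 0

0o672163320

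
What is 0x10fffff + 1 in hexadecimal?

The trailing 5 digits are F (max in base 16), so adding 1 cascades: they roll to 0 and the next digit up increments.

0x1100000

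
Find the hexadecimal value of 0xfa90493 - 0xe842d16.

Subtract column by column in base 16:
  3-6 → d (borrow)
  9-1-1 → 7
  4-d → 7 (borrow)
  0-2-1 → d (borrow)
  9-4-1 → 4
  a-8 → 2
  f-e → 1

0x124d77d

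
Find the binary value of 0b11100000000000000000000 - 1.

0b11011111111111111111111

The trailing 20 digits are 0, so subtracting 1 borrows through: they become 1 and the next digit up decrements.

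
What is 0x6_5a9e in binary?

0b1100101101010011110

Expand each hex digit to 4 bits: 6=0110 5=0101 a=1010 9=1001 e=1110.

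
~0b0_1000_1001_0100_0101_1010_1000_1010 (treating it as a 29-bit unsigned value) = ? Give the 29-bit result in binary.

0b10111011010111010010101110101

Invert each bit: 01000100101000101101010001010 → 10111011010111010010101110101.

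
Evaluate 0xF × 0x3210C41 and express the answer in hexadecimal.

0x2EEFB7CF

Multiply each base-16 digit by 15, carrying:
  1×15 = 15 → write F
  4×15 = 60 → write C carry 3
  C×15+3 = 183 → write 7 carry 11
  0×15+11 = 11 → write B
  1×15 = 15 → write F
  2×15 = 30 → write E carry 1
  3×15+1 = 46 → write E carry 2
  remaining carry: 2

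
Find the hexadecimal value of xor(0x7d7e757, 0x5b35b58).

0x264bc0f

XOR each hex digit independently (no carries):
  7^5=2, d^b=6, 7^3=4, e^5=b, 7^b=c, 5^5=0, 7^8=f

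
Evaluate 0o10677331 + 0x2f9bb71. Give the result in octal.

0o307235112

0x2f9bb71 = 0o276335561 in octal.
Add column by column in base 8, right to left:
  1+1 = 2
  3+6 = 1 carry 1
  3+5+1 = 1 carry 1
  7+5+1 = 5 carry 1
  7+3+1 = 3 carry 1
  6+3+1 = 2 carry 1
  0+6+1 = 7
  1+7 = 0 carry 1
  0+2+1 = 3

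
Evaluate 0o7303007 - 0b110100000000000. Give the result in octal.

0o7217007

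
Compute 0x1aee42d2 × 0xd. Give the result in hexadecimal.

0x15e1964aa

Multiply each base-16 digit by 13, carrying:
  2×13 = 26 → write a carry 1
  d×13+1 = 170 → write a carry 10
  2×13+10 = 36 → write 4 carry 2
  4×13+2 = 54 → write 6 carry 3
  e×13+3 = 185 → write 9 carry 11
  e×13+11 = 193 → write 1 carry 12
  a×13+12 = 142 → write e carry 8
  1×13+8 = 21 → write 5 carry 1
  remaining carry: 1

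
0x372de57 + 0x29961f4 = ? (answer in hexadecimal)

0x60c404b

Add column by column in base 16, right to left:
  7+4 = b
  5+f = 4 carry 1
  e+1+1 = 0 carry 1
  d+6+1 = 4 carry 1
  2+9+1 = c
  7+9 = 0 carry 1
  3+2+1 = 6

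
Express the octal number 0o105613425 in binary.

Each octal digit is 3 bits: 1=001 0=000 5=101 6=110 1=001 3=011 4=100 2=010 5=101.

0b1000101110001011100010101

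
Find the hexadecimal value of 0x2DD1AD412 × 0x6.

0x112EA0F86C

Multiply each base-16 digit by 6, carrying:
  2×6 = 12 → write C
  1×6 = 6 → write 6
  4×6 = 24 → write 8 carry 1
  D×6+1 = 79 → write F carry 4
  A×6+4 = 64 → write 0 carry 4
  1×6+4 = 10 → write A
  D×6 = 78 → write E carry 4
  D×6+4 = 82 → write 2 carry 5
  2×6+5 = 17 → write 1 carry 1
  remaining carry: 1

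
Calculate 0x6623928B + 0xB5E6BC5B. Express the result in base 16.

Add column by column in base 16, right to left:
  B+B = 6 carry 1
  8+5+1 = E
  2+C = E
  9+B = 4 carry 1
  3+6+1 = A
  2+E = 0 carry 1
  6+5+1 = C
  6+B = 1 carry 1
  final carry 1

0x11C0A4EE6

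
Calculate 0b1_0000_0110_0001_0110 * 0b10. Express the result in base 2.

0b100000110000101100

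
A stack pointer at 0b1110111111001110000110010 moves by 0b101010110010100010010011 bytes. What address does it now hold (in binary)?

Add column by column in base 2, right to left:
  0+1 = 1
  1+1 = 0 carry 1
  0+0+1 = 1
  0+0 = 0
  1+1 = 0 carry 1
  1+0+1 = 0 carry 1
  0+0+1 = 1
  0+1 = 1
  0+0 = 0
  0+0 = 0
  1+0 = 1
  1+1 = 0 carry 1
  1+0+1 = 0 carry 1
  0+1+1 = 0 carry 1
  0+0+1 = 1
  1+0 = 1
  1+1 = 0 carry 1
  1+1+1 = 1 carry 1
  1+0+1 = 0 carry 1
  1+1+1 = 1 carry 1
  1+0+1 = 0 carry 1
  0+1+1 = 0 carry 1
  1+0+1 = 0 carry 1
  1+1+1 = 1 carry 1
  1+0+1 = 0 carry 1
  final carry 1

0b10100010101100010011000101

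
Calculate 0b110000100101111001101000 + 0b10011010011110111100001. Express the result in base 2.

0b1000011111001110001001001

Add column by column in base 2, right to left:
  0+1 = 1
  0+0 = 0
  0+0 = 0
  1+0 = 1
  0+0 = 0
  1+1 = 0 carry 1
  1+1+1 = 1 carry 1
  0+1+1 = 0 carry 1
  0+1+1 = 0 carry 1
  1+0+1 = 0 carry 1
  1+1+1 = 1 carry 1
  1+1+1 = 1 carry 1
  1+1+1 = 1 carry 1
  0+1+1 = 0 carry 1
  1+0+1 = 0 carry 1
  0+0+1 = 1
  0+1 = 1
  1+0 = 1
  0+1 = 1
  0+1 = 1
  0+0 = 0
  0+0 = 0
  1+1 = 0 carry 1
  1+0+1 = 0 carry 1
  final carry 1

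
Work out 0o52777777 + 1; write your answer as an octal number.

0o53000000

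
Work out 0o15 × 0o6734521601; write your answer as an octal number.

Multiply each base-8 digit by 13, carrying:
  1×13 = 13 → write 5 carry 1
  0×13+1 = 1 → write 1
  6×13 = 78 → write 6 carry 9
  1×13+9 = 22 → write 6 carry 2
  2×13+2 = 28 → write 4 carry 3
  5×13+3 = 68 → write 4 carry 8
  4×13+8 = 60 → write 4 carry 7
  3×13+7 = 46 → write 6 carry 5
  7×13+5 = 96 → write 0 carry 12
  6×13+12 = 90 → write 2 carry 11
  remaining carry: 13

0o132064446615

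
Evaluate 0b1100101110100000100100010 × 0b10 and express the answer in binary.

0b11001011101000001001000100

Multiply each base-2 digit by 2, carrying:
  0×2 = 0 → write 0
  1×2 = 2 → write 0 carry 1
  0×2+1 = 1 → write 1
  0×2 = 0 → write 0
  0×2 = 0 → write 0
  1×2 = 2 → write 0 carry 1
  0×2+1 = 1 → write 1
  0×2 = 0 → write 0
  1×2 = 2 → write 0 carry 1
  0×2+1 = 1 → write 1
  0×2 = 0 → write 0
  0×2 = 0 → write 0
  0×2 = 0 → write 0
  0×2 = 0 → write 0
  1×2 = 2 → write 0 carry 1
  0×2+1 = 1 → write 1
  1×2 = 2 → write 0 carry 1
  1×2+1 = 3 → write 1 carry 1
  1×2+1 = 3 → write 1 carry 1
  0×2+1 = 1 → write 1
  1×2 = 2 → write 0 carry 1
  0×2+1 = 1 → write 1
  0×2 = 0 → write 0
  1×2 = 2 → write 0 carry 1
  1×2+1 = 3 → write 1 carry 1
  remaining carry: 1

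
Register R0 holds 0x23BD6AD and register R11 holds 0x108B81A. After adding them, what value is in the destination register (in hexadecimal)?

0x3448EC7

Add column by column in base 16, right to left:
  D+A = 7 carry 1
  A+1+1 = C
  6+8 = E
  D+B = 8 carry 1
  B+8+1 = 4 carry 1
  3+0+1 = 4
  2+1 = 3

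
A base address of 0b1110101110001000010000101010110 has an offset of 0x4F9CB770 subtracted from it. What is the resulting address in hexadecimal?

0x262769E6

0b1110101110001000010000101010110 = 0x75C42156 in hexadecimal.
Subtract column by column in base 16:
  6-0 → 6
  5-7 → E (borrow)
  1-7-1 → 9 (borrow)
  2-B-1 → 6 (borrow)
  4-C-1 → 7 (borrow)
  C-9-1 → 2
  5-F → 6 (borrow)
  7-4-1 → 2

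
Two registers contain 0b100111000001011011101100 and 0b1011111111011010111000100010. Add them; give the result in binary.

0b1100100110011100010100001110

Add column by column in base 2, right to left:
  0+0 = 0
  0+1 = 1
  1+0 = 1
  1+0 = 1
  0+0 = 0
  1+1 = 0 carry 1
  1+0+1 = 0 carry 1
  1+0+1 = 0 carry 1
  0+0+1 = 1
  1+1 = 0 carry 1
  1+1+1 = 1 carry 1
  0+1+1 = 0 carry 1
  1+0+1 = 0 carry 1
  0+1+1 = 0 carry 1
  0+0+1 = 1
  0+1 = 1
  0+1 = 1
  0+0 = 0
  1+1 = 0 carry 1
  1+1+1 = 1 carry 1
  1+1+1 = 1 carry 1
  0+1+1 = 0 carry 1
  0+1+1 = 0 carry 1
  1+1+1 = 1 carry 1
  0+1+1 = 0 carry 1
  0+1+1 = 0 carry 1
  0+0+1 = 1
  0+1 = 1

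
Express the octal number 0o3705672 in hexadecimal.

Each octal digit is 3 bits: 3=011 7=111 0=000 5=101 6=110 7=111 2=010.
Group the bits into nibbles: 1111 1000 1011 1011 1010 → f8bba.

0xf8bba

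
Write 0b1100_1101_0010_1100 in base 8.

Group the bits in threes: 001 100 110 100 101 100 → 146454.

0o146454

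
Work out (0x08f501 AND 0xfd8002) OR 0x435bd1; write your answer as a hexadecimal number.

0x4bdbd1

0x08f501 AND 0xfd8002 = 0x088000.
Then OR with 0x435bd1.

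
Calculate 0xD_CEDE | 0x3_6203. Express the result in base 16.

0xFEEDF

OR each hex digit independently (no carries):
  D|3=F, C|6=E, E|2=E, D|0=D, E|3=F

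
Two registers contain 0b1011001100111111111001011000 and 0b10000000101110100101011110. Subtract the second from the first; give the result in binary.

0b1001001100010001010011111010

Subtract column by column in base 2:
  0-0 → 0
  0-1 → 1 (borrow)
  0-1-1 → 0 (borrow)
  1-1-1 → 1 (borrow)
  1-1-1 → 1 (borrow)
  0-0-1 → 1 (borrow)
  1-1-1 → 1 (borrow)
  0-0-1 → 1 (borrow)
  0-1-1 → 0 (borrow)
  1-0-1 → 0
  1-0 → 1
  1-1 → 0
  1-0 → 1
  1-1 → 0
  1-1 → 0
  1-1 → 0
  1-0 → 1
  1-1 → 0
  0-0 → 0
  0-0 → 0
  1-0 → 1
  1-0 → 1
  0-0 → 0
  0-0 → 0
  1-0 → 1
  1-1 → 0
  0-0 → 0
  1-0 → 1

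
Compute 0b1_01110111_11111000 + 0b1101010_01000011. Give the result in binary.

0b11110001000111011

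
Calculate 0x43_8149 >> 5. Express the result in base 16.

5 bits is not a whole number of base-16 digits; in binary: 10000111000000101001001 >> 5 = 100001110000001010.

0x21C0A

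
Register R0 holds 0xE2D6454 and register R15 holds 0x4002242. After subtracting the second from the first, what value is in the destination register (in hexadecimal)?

Subtract column by column in base 16:
  4-2 → 2
  5-4 → 1
  4-2 → 2
  6-2 → 4
  D-0 → D
  2-0 → 2
  E-4 → A

0xA2D4212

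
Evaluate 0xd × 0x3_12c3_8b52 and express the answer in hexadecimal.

0x27f3ee132a

Multiply each base-16 digit by 13, carrying:
  2×13 = 26 → write a carry 1
  5×13+1 = 66 → write 2 carry 4
  b×13+4 = 147 → write 3 carry 9
  8×13+9 = 113 → write 1 carry 7
  3×13+7 = 46 → write e carry 2
  c×13+2 = 158 → write e carry 9
  2×13+9 = 35 → write 3 carry 2
  1×13+2 = 15 → write f
  3×13 = 39 → write 7 carry 2
  remaining carry: 2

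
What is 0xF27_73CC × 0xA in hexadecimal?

Multiply each base-16 digit by 10, carrying:
  C×10 = 120 → write 8 carry 7
  C×10+7 = 127 → write F carry 7
  3×10+7 = 37 → write 5 carry 2
  7×10+2 = 72 → write 8 carry 4
  7×10+4 = 74 → write A carry 4
  2×10+4 = 24 → write 8 carry 1
  F×10+1 = 151 → write 7 carry 9
  remaining carry: 9

0x978A85F8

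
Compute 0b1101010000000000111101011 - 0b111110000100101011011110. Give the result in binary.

Subtract column by column in base 2:
  1-0 → 1
  1-1 → 0
  0-1 → 1 (borrow)
  1-1-1 → 1 (borrow)
  0-1-1 → 0 (borrow)
  1-0-1 → 0
  1-1 → 0
  1-1 → 0
  1-0 → 1
  0-1 → 1 (borrow)
  0-0-1 → 1 (borrow)
  0-1-1 → 0 (borrow)
  0-0-1 → 1 (borrow)
  0-0-1 → 1 (borrow)
  0-1-1 → 0 (borrow)
  0-0-1 → 1 (borrow)
  0-0-1 → 1 (borrow)
  0-0-1 → 1 (borrow)
  0-0-1 → 1 (borrow)
  1-1-1 → 1 (borrow)
  0-1-1 → 0 (borrow)
  1-1-1 → 1 (borrow)
  0-1-1 → 0 (borrow)
  1-1-1 → 1 (borrow)
  1-0-1 → 0

0b101011111011011100001101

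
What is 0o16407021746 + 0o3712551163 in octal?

0o22321573131

Add column by column in base 8, right to left:
  6+3 = 1 carry 1
  4+6+1 = 3 carry 1
  7+1+1 = 1 carry 1
  1+1+1 = 3
  2+5 = 7
  0+5 = 5
  7+2 = 1 carry 1
  0+1+1 = 2
  4+7 = 3 carry 1
  6+3+1 = 2 carry 1
  1+0+1 = 2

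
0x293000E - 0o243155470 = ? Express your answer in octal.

0o1422326

0x293000E = 0o244600016 in octal.
Subtract column by column in base 8:
  6-0 → 6
  1-7 → 2 (borrow)
  0-4-1 → 3 (borrow)
  0-5-1 → 2 (borrow)
  0-5-1 → 2 (borrow)
  6-1-1 → 4
  4-3 → 1
  4-4 → 0
  2-2 → 0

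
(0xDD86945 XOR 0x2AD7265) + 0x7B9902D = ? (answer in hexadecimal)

0x172EAB4D

First 0xDD86945 XOR 0x2AD7265 = 0xF751B20.
Add column by column in base 16, right to left:
  0+D = D
  2+2 = 4
  B+0 = B
  1+9 = A
  5+9 = E
  7+B = 2 carry 1
  F+7+1 = 7 carry 1
  final carry 1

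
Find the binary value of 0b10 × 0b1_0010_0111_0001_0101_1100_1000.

Multiply each base-2 digit by 2, carrying:
  0×2 = 0 → write 0
  0×2 = 0 → write 0
  0×2 = 0 → write 0
  1×2 = 2 → write 0 carry 1
  0×2+1 = 1 → write 1
  0×2 = 0 → write 0
  1×2 = 2 → write 0 carry 1
  1×2+1 = 3 → write 1 carry 1
  1×2+1 = 3 → write 1 carry 1
  0×2+1 = 1 → write 1
  1×2 = 2 → write 0 carry 1
  0×2+1 = 1 → write 1
  1×2 = 2 → write 0 carry 1
  0×2+1 = 1 → write 1
  0×2 = 0 → write 0
  0×2 = 0 → write 0
  1×2 = 2 → write 0 carry 1
  1×2+1 = 3 → write 1 carry 1
  1×2+1 = 3 → write 1 carry 1
  0×2+1 = 1 → write 1
  0×2 = 0 → write 0
  1×2 = 2 → write 0 carry 1
  0×2+1 = 1 → write 1
  0×2 = 0 → write 0
  1×2 = 2 → write 0 carry 1
  remaining carry: 1

0b10010011100010101110010000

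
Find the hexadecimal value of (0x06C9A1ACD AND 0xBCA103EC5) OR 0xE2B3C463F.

0xE6B3C5EFF

0x06C9A1ACD AND 0xBCA103EC5 = 0x048101AC5.
Then OR with 0xE2B3C463F.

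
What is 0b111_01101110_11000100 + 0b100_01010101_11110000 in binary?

Add column by column in base 2, right to left:
  0+0 = 0
  0+0 = 0
  1+0 = 1
  0+0 = 0
  0+1 = 1
  0+1 = 1
  1+1 = 0 carry 1
  1+1+1 = 1 carry 1
  0+1+1 = 0 carry 1
  1+0+1 = 0 carry 1
  1+1+1 = 1 carry 1
  1+0+1 = 0 carry 1
  0+1+1 = 0 carry 1
  1+0+1 = 0 carry 1
  1+1+1 = 1 carry 1
  0+0+1 = 1
  1+0 = 1
  1+0 = 1
  1+1 = 0 carry 1
  final carry 1

0b10111100010010110100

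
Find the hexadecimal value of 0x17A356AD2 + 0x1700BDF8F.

0x2EA414A61

Add column by column in base 16, right to left:
  2+F = 1 carry 1
  D+8+1 = 6 carry 1
  A+F+1 = A carry 1
  6+D+1 = 4 carry 1
  5+B+1 = 1 carry 1
  3+0+1 = 4
  A+0 = A
  7+7 = E
  1+1 = 2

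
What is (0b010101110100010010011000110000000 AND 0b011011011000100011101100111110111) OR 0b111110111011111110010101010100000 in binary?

0b111111111011111110011101110100000

0b010101110100010010011000110000000 AND 0b011011011000100011101100111110111 = 0b010001010000000010001000110000000.
Then OR with 0b111110111011111110010101010100000.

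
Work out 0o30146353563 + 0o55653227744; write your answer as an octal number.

0o106021603527

Add column by column in base 8, right to left:
  3+4 = 7
  6+4 = 2 carry 1
  5+7+1 = 5 carry 1
  3+7+1 = 3 carry 1
  5+2+1 = 0 carry 1
  3+2+1 = 6
  6+3 = 1 carry 1
  4+5+1 = 2 carry 1
  1+6+1 = 0 carry 1
  0+5+1 = 6
  3+5 = 0 carry 1
  final carry 1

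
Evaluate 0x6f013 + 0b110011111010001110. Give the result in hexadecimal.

0xa2ea1

0b110011111010001110 = 0x33e8e in hexadecimal.
Add column by column in base 16, right to left:
  3+e = 1 carry 1
  1+8+1 = a
  0+e = e
  f+3 = 2 carry 1
  6+3+1 = a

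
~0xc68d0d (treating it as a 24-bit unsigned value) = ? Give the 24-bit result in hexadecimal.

0x3972f2

Each hex digit d becomes f−d:
  c→3, 6→9, 8→7, d→2, 0→f, d→2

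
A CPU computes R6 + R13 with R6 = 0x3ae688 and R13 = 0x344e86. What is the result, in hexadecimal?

0x6f350e

Add column by column in base 16, right to left:
  8+6 = e
  8+8 = 0 carry 1
  6+e+1 = 5 carry 1
  e+4+1 = 3 carry 1
  a+4+1 = f
  3+3 = 6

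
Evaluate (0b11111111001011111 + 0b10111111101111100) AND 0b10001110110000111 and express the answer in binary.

0b10001110110000011

Add column by column in base 2, right to left:
  1+0 = 1
  1+0 = 1
  1+1 = 0 carry 1
  1+1+1 = 1 carry 1
  1+1+1 = 1 carry 1
  0+1+1 = 0 carry 1
  1+1+1 = 1 carry 1
  0+0+1 = 1
  0+1 = 1
  1+1 = 0 carry 1
  1+1+1 = 1 carry 1
  1+1+1 = 1 carry 1
  1+1+1 = 1 carry 1
  1+1+1 = 1 carry 1
  1+1+1 = 1 carry 1
  1+0+1 = 0 carry 1
  1+1+1 = 1 carry 1
  final carry 1
Sum = 0b110111110111011011; now AND with 0b10001110110000111:
  110111110111011011
& 010001110110000111
= 010001110110000011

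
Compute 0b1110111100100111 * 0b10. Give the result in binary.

0b11101111001001110

Multiply each base-2 digit by 2, carrying:
  1×2 = 2 → write 0 carry 1
  1×2+1 = 3 → write 1 carry 1
  1×2+1 = 3 → write 1 carry 1
  0×2+1 = 1 → write 1
  0×2 = 0 → write 0
  1×2 = 2 → write 0 carry 1
  0×2+1 = 1 → write 1
  0×2 = 0 → write 0
  1×2 = 2 → write 0 carry 1
  1×2+1 = 3 → write 1 carry 1
  1×2+1 = 3 → write 1 carry 1
  1×2+1 = 3 → write 1 carry 1
  0×2+1 = 1 → write 1
  1×2 = 2 → write 0 carry 1
  1×2+1 = 3 → write 1 carry 1
  1×2+1 = 3 → write 1 carry 1
  remaining carry: 1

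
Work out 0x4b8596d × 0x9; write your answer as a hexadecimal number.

0x2a7b24d5

Multiply each base-16 digit by 9, carrying:
  d×9 = 117 → write 5 carry 7
  6×9+7 = 61 → write d carry 3
  9×9+3 = 84 → write 4 carry 5
  5×9+5 = 50 → write 2 carry 3
  8×9+3 = 75 → write b carry 4
  b×9+4 = 103 → write 7 carry 6
  4×9+6 = 42 → write a carry 2
  remaining carry: 2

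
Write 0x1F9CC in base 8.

Expand each hex digit to 4 bits: 1=0001 F=1111 9=1001 C=1100 C=1100.
Group the bits in threes: 011 111 100 111 001 100 → 374714.

0o374714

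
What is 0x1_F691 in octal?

0o373221

Expand each hex digit to 4 bits: 1=0001 F=1111 6=0110 9=1001 1=0001.
Group the bits in threes: 011 111 011 010 010 001 → 373221.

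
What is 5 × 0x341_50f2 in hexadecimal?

Multiply each base-16 digit by 5, carrying:
  2×5 = 10 → write a
  f×5 = 75 → write b carry 4
  0×5+4 = 4 → write 4
  5×5 = 25 → write 9 carry 1
  1×5+1 = 6 → write 6
  4×5 = 20 → write 4 carry 1
  3×5+1 = 16 → write 0 carry 1
  remaining carry: 1

0x104694ba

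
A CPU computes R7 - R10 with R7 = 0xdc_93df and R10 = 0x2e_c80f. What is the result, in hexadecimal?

0xadcbd0

Subtract column by column in base 16:
  f-f → 0
  d-0 → d
  3-8 → b (borrow)
  9-c-1 → c (borrow)
  c-e-1 → d (borrow)
  d-2-1 → a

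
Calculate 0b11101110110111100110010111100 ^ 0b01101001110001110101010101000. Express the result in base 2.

0b10000111000110010011000010100

XOR bit by bit (1 where the bits differ):
  11101110110111100110010111100
^ 01101001110001110101010101000
= 10000111000110010011000010100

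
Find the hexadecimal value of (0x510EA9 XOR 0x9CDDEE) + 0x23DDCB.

First 0x510EA9 XOR 0x9CDDEE = 0xCDD347.
Add column by column in base 16, right to left:
  7+B = 2 carry 1
  4+C+1 = 1 carry 1
  3+D+1 = 1 carry 1
  D+D+1 = B carry 1
  D+3+1 = 1 carry 1
  C+2+1 = F

0xF1B112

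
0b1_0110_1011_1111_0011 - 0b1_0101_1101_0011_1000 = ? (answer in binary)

0b111010111011

Subtract column by column in base 2:
  1-0 → 1
  1-0 → 1
  0-0 → 0
  0-1 → 1 (borrow)
  1-1-1 → 1 (borrow)
  1-1-1 → 1 (borrow)
  1-0-1 → 0
  1-0 → 1
  1-1 → 0
  1-0 → 1
  0-1 → 1 (borrow)
  1-1-1 → 1 (borrow)
  0-1-1 → 0 (borrow)
  1-0-1 → 0
  1-1 → 0
  0-0 → 0
  1-1 → 0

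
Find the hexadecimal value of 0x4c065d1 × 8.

0x26032e88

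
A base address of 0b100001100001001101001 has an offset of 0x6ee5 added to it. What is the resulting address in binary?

0b100010011000101001110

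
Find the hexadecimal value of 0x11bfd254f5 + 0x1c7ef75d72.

0x2e3ec9b267

Add column by column in base 16, right to left:
  5+2 = 7
  f+7 = 6 carry 1
  4+d+1 = 2 carry 1
  5+5+1 = b
  2+7 = 9
  d+f = c carry 1
  f+e+1 = e carry 1
  b+7+1 = 3 carry 1
  1+c+1 = e
  1+1 = 2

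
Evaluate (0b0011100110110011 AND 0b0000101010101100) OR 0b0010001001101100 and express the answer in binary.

0b10101011101100

0b0011100110110011 AND 0b0000101010101100 = 0b0000100010100000.
Then OR with 0b0010001001101100.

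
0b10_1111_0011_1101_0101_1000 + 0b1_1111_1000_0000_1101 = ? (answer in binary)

0b1100010011010101100101

Add column by column in base 2, right to left:
  0+1 = 1
  0+0 = 0
  0+1 = 1
  1+1 = 0 carry 1
  1+0+1 = 0 carry 1
  0+0+1 = 1
  1+0 = 1
  0+0 = 0
  1+0 = 1
  0+0 = 0
  1+0 = 1
  1+1 = 0 carry 1
  1+1+1 = 1 carry 1
  1+1+1 = 1 carry 1
  0+1+1 = 0 carry 1
  0+1+1 = 0 carry 1
  1+1+1 = 1 carry 1
  1+0+1 = 0 carry 1
  1+0+1 = 0 carry 1
  1+0+1 = 0 carry 1
  0+0+1 = 1
  1+0 = 1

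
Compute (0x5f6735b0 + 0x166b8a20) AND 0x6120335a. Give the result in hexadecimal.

0x61003350

Add column by column in base 16, right to left:
  0+0 = 0
  b+2 = d
  5+a = f
  3+8 = b
  7+b = 2 carry 1
  6+6+1 = d
  f+6 = 5 carry 1
  5+1+1 = 7
Sum = 0x75d2bfd0; now AND with 0x6120335a:
  7&6=6, 5&1=1, d&2=0, 2&0=0, b&3=3, f&3=3, d&5=5, 0&a=0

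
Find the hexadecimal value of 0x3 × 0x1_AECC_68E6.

0x50C653AB2

Multiply each base-16 digit by 3, carrying:
  6×3 = 18 → write 2 carry 1
  E×3+1 = 43 → write B carry 2
  8×3+2 = 26 → write A carry 1
  6×3+1 = 19 → write 3 carry 1
  C×3+1 = 37 → write 5 carry 2
  C×3+2 = 38 → write 6 carry 2
  E×3+2 = 44 → write C carry 2
  A×3+2 = 32 → write 0 carry 2
  1×3+2 = 5 → write 5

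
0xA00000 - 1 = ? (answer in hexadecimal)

The trailing 5 digits are 0, so subtracting 1 borrows through: they become F and the next digit up decrements.

0x9FFFFF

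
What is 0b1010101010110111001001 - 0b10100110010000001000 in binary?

0b1000000100100111000001

Subtract column by column in base 2:
  1-0 → 1
  0-0 → 0
  0-0 → 0
  1-1 → 0
  0-0 → 0
  0-0 → 0
  1-0 → 1
  1-0 → 1
  1-0 → 1
  0-0 → 0
  1-1 → 0
  1-0 → 1
  0-0 → 0
  1-1 → 0
  0-1 → 1 (borrow)
  1-0-1 → 0
  0-0 → 0
  1-1 → 0
  0-0 → 0
  1-1 → 0
  0-0 → 0
  1-0 → 1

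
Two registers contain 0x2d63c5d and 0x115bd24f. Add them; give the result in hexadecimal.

Add column by column in base 16, right to left:
  d+f = c carry 1
  5+4+1 = a
  c+2 = e
  3+d = 0 carry 1
  6+b+1 = 2 carry 1
  d+5+1 = 3 carry 1
  2+1+1 = 4
  0+1 = 1

0x14320eac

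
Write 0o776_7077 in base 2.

Each octal digit is 3 bits: 7=111 7=111 6=110 7=111 0=000 7=111 7=111.

0b111111110111000111111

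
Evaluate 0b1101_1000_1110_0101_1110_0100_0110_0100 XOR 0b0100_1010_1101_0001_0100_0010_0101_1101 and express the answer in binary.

0b10010010001101001010011000111001

XOR bit by bit (1 where the bits differ):
  11011000111001011110010001100100
^ 01001010110100010100001001011101
= 10010010001101001010011000111001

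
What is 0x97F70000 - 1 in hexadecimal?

The trailing 4 digits are 0, so subtracting 1 borrows through: they become F and the next digit up decrements.

0x97F6FFFF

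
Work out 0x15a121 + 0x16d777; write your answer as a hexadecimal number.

Add column by column in base 16, right to left:
  1+7 = 8
  2+7 = 9
  1+7 = 8
  a+d = 7 carry 1
  5+6+1 = c
  1+1 = 2

0x2c7898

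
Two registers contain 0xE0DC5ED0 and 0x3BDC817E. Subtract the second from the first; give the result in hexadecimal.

0xA4FFDD52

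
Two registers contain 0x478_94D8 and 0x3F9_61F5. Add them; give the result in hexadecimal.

0x871F6CD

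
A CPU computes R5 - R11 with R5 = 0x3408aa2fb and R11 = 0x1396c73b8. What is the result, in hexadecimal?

0x2071e2f43

Subtract column by column in base 16:
  b-8 → 3
  f-b → 4
  2-3 → f (borrow)
  a-7-1 → 2
  a-c → e (borrow)
  8-6-1 → 1
  0-9 → 7 (borrow)
  4-3-1 → 0
  3-1 → 2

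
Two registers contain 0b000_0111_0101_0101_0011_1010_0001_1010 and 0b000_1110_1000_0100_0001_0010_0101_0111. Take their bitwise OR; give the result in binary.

OR bit by bit (1 where either bit is 1):
  0000111010101010011101000011010
| 0001110100001000001001001010111
= 0001111110101010011101001011111

0b0001111110101010011101001011111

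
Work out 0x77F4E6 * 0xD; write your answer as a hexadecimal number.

Multiply each base-16 digit by 13, carrying:
  6×13 = 78 → write E carry 4
  E×13+4 = 186 → write A carry 11
  4×13+11 = 63 → write F carry 3
  F×13+3 = 198 → write 6 carry 12
  7×13+12 = 103 → write 7 carry 6
  7×13+6 = 97 → write 1 carry 6
  remaining carry: 6

0x6176FAE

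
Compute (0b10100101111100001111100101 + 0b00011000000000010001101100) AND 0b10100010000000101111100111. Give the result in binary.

Add column by column in base 2, right to left:
  1+0 = 1
  0+0 = 0
  1+1 = 0 carry 1
  0+1+1 = 0 carry 1
  0+0+1 = 1
  1+1 = 0 carry 1
  1+1+1 = 1 carry 1
  1+0+1 = 0 carry 1
  1+0+1 = 0 carry 1
  1+0+1 = 0 carry 1
  0+1+1 = 0 carry 1
  0+0+1 = 1
  0+0 = 0
  0+0 = 0
  1+0 = 1
  1+0 = 1
  1+0 = 1
  1+0 = 1
  1+0 = 1
  0+0 = 0
  1+0 = 1
  0+1 = 1
  0+1 = 1
  1+0 = 1
  0+0 = 0
  1+0 = 1
Sum = 0b10111101111100100001010001; now AND with 0b10100010000000101111100111:
  10111101111100100001010001
& 10100010000000101111100111
= 10100000000000100001000001

0b10100000000000100001000001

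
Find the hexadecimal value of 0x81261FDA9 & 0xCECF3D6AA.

0x80061D4A8

AND each hex digit independently (no carries):
  8&C=8, 1&E=0, 2&C=0, 6&F=6, 1&3=1, F&D=D, D&6=4, A&A=A, 9&A=8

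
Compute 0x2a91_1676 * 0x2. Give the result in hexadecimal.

Multiply each base-16 digit by 2, carrying:
  6×2 = 12 → write c
  7×2 = 14 → write e
  6×2 = 12 → write c
  1×2 = 2 → write 2
  1×2 = 2 → write 2
  9×2 = 18 → write 2 carry 1
  a×2+1 = 21 → write 5 carry 1
  2×2+1 = 5 → write 5

0x55222cec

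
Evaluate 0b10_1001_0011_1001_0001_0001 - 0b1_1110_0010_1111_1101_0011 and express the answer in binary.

0b10110000100100111110

Subtract column by column in base 2:
  1-1 → 0
  0-1 → 1 (borrow)
  0-0-1 → 1 (borrow)
  0-0-1 → 1 (borrow)
  1-1-1 → 1 (borrow)
  0-0-1 → 1 (borrow)
  0-1-1 → 0 (borrow)
  0-1-1 → 0 (borrow)
  1-1-1 → 1 (borrow)
  0-1-1 → 0 (borrow)
  0-1-1 → 0 (borrow)
  1-1-1 → 1 (borrow)
  1-0-1 → 0
  1-1 → 0
  0-0 → 0
  0-0 → 0
  1-0 → 1
  0-1 → 1 (borrow)
  0-1-1 → 0 (borrow)
  1-1-1 → 1 (borrow)
  0-1-1 → 0 (borrow)
  1-0-1 → 0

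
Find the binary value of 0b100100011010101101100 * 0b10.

Multiply each base-2 digit by 2, carrying:
  0×2 = 0 → write 0
  0×2 = 0 → write 0
  1×2 = 2 → write 0 carry 1
  1×2+1 = 3 → write 1 carry 1
  0×2+1 = 1 → write 1
  1×2 = 2 → write 0 carry 1
  1×2+1 = 3 → write 1 carry 1
  0×2+1 = 1 → write 1
  1×2 = 2 → write 0 carry 1
  0×2+1 = 1 → write 1
  1×2 = 2 → write 0 carry 1
  0×2+1 = 1 → write 1
  1×2 = 2 → write 0 carry 1
  1×2+1 = 3 → write 1 carry 1
  0×2+1 = 1 → write 1
  0×2 = 0 → write 0
  0×2 = 0 → write 0
  1×2 = 2 → write 0 carry 1
  0×2+1 = 1 → write 1
  0×2 = 0 → write 0
  1×2 = 2 → write 0 carry 1
  remaining carry: 1

0b1001000110101011011000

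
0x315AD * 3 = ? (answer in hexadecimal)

0x94107

Multiply each base-16 digit by 3, carrying:
  D×3 = 39 → write 7 carry 2
  A×3+2 = 32 → write 0 carry 2
  5×3+2 = 17 → write 1 carry 1
  1×3+1 = 4 → write 4
  3×3 = 9 → write 9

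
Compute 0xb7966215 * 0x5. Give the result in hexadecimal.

Multiply each base-16 digit by 5, carrying:
  5×5 = 25 → write 9 carry 1
  1×5+1 = 6 → write 6
  2×5 = 10 → write a
  6×5 = 30 → write e carry 1
  6×5+1 = 31 → write f carry 1
  9×5+1 = 46 → write e carry 2
  7×5+2 = 37 → write 5 carry 2
  b×5+2 = 57 → write 9 carry 3
  remaining carry: 3

0x395efea69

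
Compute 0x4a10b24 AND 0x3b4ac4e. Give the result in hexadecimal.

AND each hex digit independently (no carries):
  4&3=0, a&b=a, 1&4=0, 0&a=0, b&c=8, 2&4=0, 4&e=4

0x0a00804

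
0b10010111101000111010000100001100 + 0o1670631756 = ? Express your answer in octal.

0o24641552372

0b10010111101000111010000100001100 = 0o22750720414 in octal.
Add column by column in base 8, right to left:
  4+6 = 2 carry 1
  1+5+1 = 7
  4+7 = 3 carry 1
  0+1+1 = 2
  2+3 = 5
  7+6 = 5 carry 1
  0+0+1 = 1
  5+7 = 4 carry 1
  7+6+1 = 6 carry 1
  2+1+1 = 4
  2+0 = 2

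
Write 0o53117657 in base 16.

0xac9faf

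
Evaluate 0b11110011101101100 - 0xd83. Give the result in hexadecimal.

0b11110011101101100 = 0x1e76c in hexadecimal.
Subtract column by column in base 16:
  c-3 → 9
  6-8 → e (borrow)
  7-d-1 → 9 (borrow)
  e-0-1 → d
  1-0 → 1

0x1d9e9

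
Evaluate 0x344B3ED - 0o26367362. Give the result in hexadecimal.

0x2EAC4FB

0o26367362 = 0x59EEF2 in hexadecimal.
Subtract column by column in base 16:
  D-2 → B
  E-F → F (borrow)
  3-E-1 → 4 (borrow)
  B-E-1 → C (borrow)
  4-9-1 → A (borrow)
  4-5-1 → E (borrow)
  3-0-1 → 2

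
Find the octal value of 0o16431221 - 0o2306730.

0o14122271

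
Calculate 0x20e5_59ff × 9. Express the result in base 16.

Multiply each base-16 digit by 9, carrying:
  f×9 = 135 → write 7 carry 8
  f×9+8 = 143 → write f carry 8
  9×9+8 = 89 → write 9 carry 5
  5×9+5 = 50 → write 2 carry 3
  5×9+3 = 48 → write 0 carry 3
  e×9+3 = 129 → write 1 carry 8
  0×9+8 = 8 → write 8
  2×9 = 18 → write 2 carry 1
  remaining carry: 1

0x1281029f7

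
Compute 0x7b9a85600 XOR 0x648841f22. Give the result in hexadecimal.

XOR each hex digit independently (no carries):
  7^6=1, b^4=f, 9^8=1, a^8=2, 8^4=c, 5^1=4, 6^f=9, 0^2=2, 0^2=2

0x1f12c4922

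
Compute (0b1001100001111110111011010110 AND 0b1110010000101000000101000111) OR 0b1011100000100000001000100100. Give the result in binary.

0b1001100001111110111011010110 AND 0b1110010000101000000101000111 = 0b1000000000101000000001000110.
Then OR with 0b1011100000100000001000100100.

0b1011100000101000001001100110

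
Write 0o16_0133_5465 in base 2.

Each octal digit is 3 bits: 1=001 6=110 0=000 1=001 3=011 3=011 5=101 4=100 6=110 5=101.

0b1110000001011011101100110101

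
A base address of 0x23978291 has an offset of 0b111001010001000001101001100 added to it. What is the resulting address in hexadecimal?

0b111001010001000001101001100 = 0x728834c in hexadecimal.
Add column by column in base 16, right to left:
  1+c = d
  9+4 = d
  2+3 = 5
  8+8 = 0 carry 1
  7+8+1 = 0 carry 1
  9+2+1 = c
  3+7 = a
  2+0 = 2

0x2ac005dd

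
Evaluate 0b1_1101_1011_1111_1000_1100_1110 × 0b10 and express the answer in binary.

Multiply each base-2 digit by 2, carrying:
  0×2 = 0 → write 0
  1×2 = 2 → write 0 carry 1
  1×2+1 = 3 → write 1 carry 1
  1×2+1 = 3 → write 1 carry 1
  0×2+1 = 1 → write 1
  0×2 = 0 → write 0
  1×2 = 2 → write 0 carry 1
  1×2+1 = 3 → write 1 carry 1
  0×2+1 = 1 → write 1
  0×2 = 0 → write 0
  0×2 = 0 → write 0
  1×2 = 2 → write 0 carry 1
  1×2+1 = 3 → write 1 carry 1
  1×2+1 = 3 → write 1 carry 1
  1×2+1 = 3 → write 1 carry 1
  1×2+1 = 3 → write 1 carry 1
  1×2+1 = 3 → write 1 carry 1
  1×2+1 = 3 → write 1 carry 1
  0×2+1 = 1 → write 1
  1×2 = 2 → write 0 carry 1
  1×2+1 = 3 → write 1 carry 1
  0×2+1 = 1 → write 1
  1×2 = 2 → write 0 carry 1
  1×2+1 = 3 → write 1 carry 1
  1×2+1 = 3 → write 1 carry 1
  remaining carry: 1

0b11101101111111000110011100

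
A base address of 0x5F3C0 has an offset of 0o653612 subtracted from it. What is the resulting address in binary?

0b101001110000110110

0x5F3C0 = 0b1011111001111000000 in binary.
0o653612 = 0b110101011110001010 in binary.
Subtract column by column in base 2:
  0-0 → 0
  0-1 → 1 (borrow)
  0-0-1 → 1 (borrow)
  0-1-1 → 0 (borrow)
  0-0-1 → 1 (borrow)
  0-0-1 → 1 (borrow)
  1-0-1 → 0
  1-1 → 0
  1-1 → 0
  1-1 → 0
  0-1 → 1 (borrow)
  0-0-1 → 1 (borrow)
  1-1-1 → 1 (borrow)
  1-0-1 → 0
  1-1 → 0
  1-0 → 1
  1-1 → 0
  0-1 → 1 (borrow)
  1-0-1 → 0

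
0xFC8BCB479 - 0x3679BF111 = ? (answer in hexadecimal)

Subtract column by column in base 16:
  9-1 → 8
  7-1 → 6
  4-1 → 3
  B-F → C (borrow)
  C-B-1 → 0
  B-9 → 2
  8-7 → 1
  C-6 → 6
  F-3 → C

0xC6120C368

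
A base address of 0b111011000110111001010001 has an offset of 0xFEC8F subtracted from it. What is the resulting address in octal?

0o67100702

0b111011000110111001010001 = 0o73067121 in octal.
0xFEC8F = 0o3766217 in octal.
Subtract column by column in base 8:
  1-7 → 2 (borrow)
  2-1-1 → 0
  1-2 → 7 (borrow)
  7-6-1 → 0
  6-6 → 0
  0-7 → 1 (borrow)
  3-3-1 → 7 (borrow)
  7-0-1 → 6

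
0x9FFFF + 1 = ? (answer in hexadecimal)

The trailing 4 digits are F (max in base 16), so adding 1 cascades: they roll to 0 and the next digit up increments.

0xA0000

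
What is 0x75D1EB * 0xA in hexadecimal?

Multiply each base-16 digit by 10, carrying:
  B×10 = 110 → write E carry 6
  E×10+6 = 146 → write 2 carry 9
  1×10+9 = 19 → write 3 carry 1
  D×10+1 = 131 → write 3 carry 8
  5×10+8 = 58 → write A carry 3
  7×10+3 = 73 → write 9 carry 4
  remaining carry: 4

0x49A332E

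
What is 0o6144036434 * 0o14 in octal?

0o112260556520

Multiply each base-8 digit by 12, carrying:
  4×12 = 48 → write 0 carry 6
  3×12+6 = 42 → write 2 carry 5
  4×12+5 = 53 → write 5 carry 6
  6×12+6 = 78 → write 6 carry 9
  3×12+9 = 45 → write 5 carry 5
  0×12+5 = 5 → write 5
  4×12 = 48 → write 0 carry 6
  4×12+6 = 54 → write 6 carry 6
  1×12+6 = 18 → write 2 carry 2
  6×12+2 = 74 → write 2 carry 9
  remaining carry: 11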